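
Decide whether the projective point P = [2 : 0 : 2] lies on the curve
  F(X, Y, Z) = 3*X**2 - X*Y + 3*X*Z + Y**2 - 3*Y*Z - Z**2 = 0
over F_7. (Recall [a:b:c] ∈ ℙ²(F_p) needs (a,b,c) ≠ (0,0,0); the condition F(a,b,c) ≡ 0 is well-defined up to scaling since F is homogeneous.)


F(2,0,2) ≡ 6 (mod 7); P is NOT on the curve.

Evaluate F(2, 0, 2) term-by-term (mod 7).
  3*X**2 ↦ 3·4·1·1 = 12
  -X*Y ↦ -1·2·0·1 = 0
  3*X*Z ↦ 3·2·1·2 = 12
  Y**2 ↦ 1·1·0·1 = 0
  -3*Y*Z ↦ -3·1·0·2 = 0
  -Z**2 ↦ -1·1·1·4 = -4
Sum: F(2, 0, 2) = (12) + (0) + (12) + (0) + (0) + (-4) = 20.
Reducing mod 7: 20 ≡ 6 (mod 7).
Since F(a, b, c) ≡ 6 ≠ 0 (mod 7), P does NOT lie on the curve.


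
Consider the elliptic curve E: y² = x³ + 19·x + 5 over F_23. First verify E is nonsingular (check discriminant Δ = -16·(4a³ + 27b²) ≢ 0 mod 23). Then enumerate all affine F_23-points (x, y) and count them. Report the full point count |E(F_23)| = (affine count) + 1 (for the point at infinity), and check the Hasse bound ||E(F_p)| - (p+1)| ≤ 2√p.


Affine points = {(1, 5), (1, 18), (5, 8), (5, 15), (6, 6), (6, 17), (8, 5), (8, 18), (9, 10), (9, 13), (11, 2), (11, 21), (12, 11), (12, 12), (14, 5), (14, 18), (15, 10), (15, 13), (16, 9), (16, 14), (19, 7), (19, 16), (20, 6), (20, 17), (22, 10), (22, 13)}; affine count = 26; |E(F_23)| = 27.

Discriminant check: Δ ∝ 4a³ + 27b² = 4·19³ + 27·5² = 4·6859 + 27·25 ≡ 5 (mod 23). Nonzero ⇒ E is nonsingular.
For each x ∈ F_23, compute rhs = x³ + 19·x + 5 mod 23, then count y ∈ F_23 with y² ≡ rhs.
  x = 0: rhs = 5, matching y values: none (0 points).
  x = 1: rhs = 2, matching y values: 5, 18 (2 points).
  x = 2: rhs = 5, matching y values: none (0 points).
  x = 3: rhs = 20, matching y values: none (0 points).
  x = 4: rhs = 7, matching y values: none (0 points).
  x = 5: rhs = 18, matching y values: 8, 15 (2 points).
  x = 6: rhs = 13, matching y values: 6, 17 (2 points).
  x = 7: rhs = 21, matching y values: none (0 points).
  x = 8: rhs = 2, matching y values: 5, 18 (2 points).
  x = 9: rhs = 8, matching y values: 10, 13 (2 points).
  x = 10: rhs = 22, matching y values: none (0 points).
  x = 11: rhs = 4, matching y values: 2, 21 (2 points).
  x = 12: rhs = 6, matching y values: 11, 12 (2 points).
  x = 13: rhs = 11, matching y values: none (0 points).
  x = 14: rhs = 2, matching y values: 5, 18 (2 points).
  x = 15: rhs = 8, matching y values: 10, 13 (2 points).
  x = 16: rhs = 12, matching y values: 9, 14 (2 points).
  x = 17: rhs = 20, matching y values: none (0 points).
  x = 18: rhs = 15, matching y values: none (0 points).
  x = 19: rhs = 3, matching y values: 7, 16 (2 points).
  x = 20: rhs = 13, matching y values: 6, 17 (2 points).
  x = 21: rhs = 5, matching y values: none (0 points).
  x = 22: rhs = 8, matching y values: 10, 13 (2 points).
Total affine count: 26.
Full point count |E(F_23)| = 26 + 1 = 27.
Hasse bound: |27 − (23+1)| = |3| = 3 ≤ 2√23 ≈ 9.5917 ✓.


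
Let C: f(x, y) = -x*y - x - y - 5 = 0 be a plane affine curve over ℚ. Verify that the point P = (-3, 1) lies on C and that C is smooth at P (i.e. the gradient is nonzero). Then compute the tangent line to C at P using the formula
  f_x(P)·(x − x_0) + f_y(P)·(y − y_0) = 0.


Tangent line at P: -2*x + 2*y - 8 = 0.

Step 1: f(-3, 1) = 0, so P lies on C.
Step 2: partial derivatives
  f_x(x, y) = -y - 1, f_y(x, y) = -x - 1.
  f_x(P) = -2, f_y(P) = 2 (gradient nonzero, so P is smooth).
Step 3: tangent line at P: -2·(x − -3) + 2·(y − 1) = 0.
Expanding: -2*x + 2*y - 8 = 0.


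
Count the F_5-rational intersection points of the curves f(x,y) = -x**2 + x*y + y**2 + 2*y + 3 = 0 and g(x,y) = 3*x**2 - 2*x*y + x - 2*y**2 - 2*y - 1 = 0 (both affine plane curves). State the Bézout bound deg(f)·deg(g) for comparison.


Common zeros: {(1, 4), (3, 4)}; count = 2; Bézout bound = 4.

deg(f) = 2, deg(g) = 2, so Bézout bound = 4.
Scan x ∈ F_5. For each x, list the y ∈ F_5 with f(x, y) ≡ 0 and those with g(x, y) ≡ 0 (mod 5); the common zeros in that column are the intersection.
  x = 0: f ≡ 0 at y ∈ ∅; g ≡ 0 at y ∈ {1, 3}; common: ∅.
  x = 1: f ≡ 0 at y ∈ {3, 4}; g ≡ 0 at y ∈ {4}; common: {4}.
  x = 2: f ≡ 0 at y ∈ {3}; g ≡ 0 at y ∈ {1}; common: ∅.
  x = 3: f ≡ 0 at y ∈ {1, 4}; g ≡ 0 at y ∈ {2, 4}; common: {4}.
  x = 4: f ≡ 0 at y ∈ ∅; g ≡ 0 at y ∈ ∅; common: ∅.
Collecting: common zeros = {(1, 4), (3, 4)}, so the count is 2.
Comparison with the Bézout bound: 2 ≤ 4 = deg(f)·deg(g), as expected for curves with no common component (the affine F_5-count falls short of the bound because intersections may lie at infinity, over extension fields, or carry multiplicity).


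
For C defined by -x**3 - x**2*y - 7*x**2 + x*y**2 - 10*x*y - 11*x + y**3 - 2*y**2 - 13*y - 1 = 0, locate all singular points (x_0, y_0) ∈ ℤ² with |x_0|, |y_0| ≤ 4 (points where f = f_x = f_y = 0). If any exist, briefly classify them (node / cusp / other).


Singular points: {(-3, 2)}; classification: cusp.

Compute partial derivatives:
  f_x = -3*x**2 - 2*x*y - 14*x + y**2 - 10*y - 11.
  f_y = -x**2 + 2*x*y - 10*x + 3*y**2 - 4*y - 13.
Scan x_0 ∈ {−4, ..., 4}. For each x_0, f_y(x_0, y) is a polynomial in y; find its integer roots y ∈ {−4, ..., 4}, then test f_x and f at those candidates.
  x = -4: f_y(-4, y) = 3*y**2 - 12*y + 11; no integer root y with |y| ≤ 4.
  x = -3: f_y(-3, y) = 3*y**2 - 10*y + 8; vanishes at y ∈ {2}. (-3, 2): f_x = 0, f = 0 — SINGULAR.
  x = -2: f_y(-2, y) = 3*y**2 - 8*y + 3; no integer root y with |y| ≤ 4.
  x = -1: f_y(-1, y) = 3*y**2 - 6*y - 4; no integer root y with |y| ≤ 4.
  x = 0: f_y(0, y) = 3*y**2 - 4*y - 13; no integer root y with |y| ≤ 4.
  x = 1: f_y(1, y) = 3*y**2 - 2*y - 24; no integer root y with |y| ≤ 4.
  x = 2: f_y(2, y) = 3*y**2 - 37; no integer root y with |y| ≤ 4.
  x = 3: f_y(3, y) = 3*y**2 + 2*y - 52; no integer root y with |y| ≤ 4.
  x = 4: f_y(4, y) = 3*y**2 + 4*y - 69; no integer root y with |y| ≤ 4.
Only singular point on the grid: (-3, 2).
Classify: substitute x = -3 + u, y = 2 + v and expand: f = -u**3 - u**2*v + u*v**2 + v**3 + v**2.
No constant or linear terms (consistent with a singular point). Quadratic part: v**2. Cubic part: -u**3 - u**2*v + u*v**2 + v**3.
The quadratic part v**2 is a perfect square, so there is a single (double) tangent line v = 0, i.e. y = 2. Restricting the cubic part to that line (v = 0) leaves -u**3 ≠ 0, so f is not divisible by v and the branch is v² ≈ u**3 to lowest order — this is a cusp.
Classification: cusp.


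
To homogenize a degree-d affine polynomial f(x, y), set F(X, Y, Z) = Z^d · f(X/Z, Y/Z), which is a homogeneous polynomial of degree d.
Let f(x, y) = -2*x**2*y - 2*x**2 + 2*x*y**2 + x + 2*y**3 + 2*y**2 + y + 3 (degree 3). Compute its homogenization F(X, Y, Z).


F(X, Y, Z) = -2*X**2*Y - 2*X**2*Z + 2*X*Y**2 + X*Z**2 + 2*Y**3 + 2*Y**2*Z + Y*Z**2 + 3*Z**3

deg(f) = 3.
Substitute x = X/Z, y = Y/Z into f, then multiply by Z^3.
  monomial -2·x^2·y^1 ↦ -2·X^2·Y^1·Z^0.
  monomial -2·x^2·y^0 ↦ -2·X^2·Y^0·Z^1.
  monomial 2·x^1·y^2 ↦ 2·X^1·Y^2·Z^0.
  monomial 1·x^1·y^0 ↦ 1·X^1·Y^0·Z^2.
  monomial 2·x^0·y^3 ↦ 2·X^0·Y^3·Z^0.
  monomial 2·x^0·y^2 ↦ 2·X^0·Y^2·Z^1.
  monomial 1·x^0·y^1 ↦ 1·X^0·Y^1·Z^2.
  monomial 3·x^0·y^0 ↦ 3·X^0·Y^0·Z^3.
Collecting: F(X, Y, Z) = -2*X**2*Y - 2*X**2*Z + 2*X*Y**2 + X*Z**2 + 2*Y**3 + 2*Y**2*Z + Y*Z**2 + 3*Z**3.


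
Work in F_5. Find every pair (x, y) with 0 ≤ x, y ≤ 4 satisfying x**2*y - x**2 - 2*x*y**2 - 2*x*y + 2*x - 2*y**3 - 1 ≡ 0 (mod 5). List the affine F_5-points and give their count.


Affine F_5-points: {(0, 3), (1, 0), (1, 1), (1, 3)}; count = 4.

For each of the 25 pairs (x, y) ∈ F_5², evaluate f(x, y) mod 5. Record the zeros.
  x = 0: [0↦4, 1↦2, 2↦3, 3↦0, 4↦1]  zeros at y ∈ {3}
  x = 1: [0↦0, 1↦0, 2↦4, 3↦0, 4↦1]  zeros at y ∈ {0, 1, 3}
  x = 2: [0↦4, 1↦3, 2↦2, 3↦4, 4↦2]  zeros at y ∈ ∅
  x = 3: [0↦1, 1↦1, 2↦2, 3↦2, 4↦4]  zeros at y ∈ ∅
  x = 4: [0↦1, 1↦4, 2↦4, 3↦4, 4↦2]  zeros at y ∈ ∅
Collecting zeros: affine points = {(0, 3), (1, 0), (1, 1), (1, 3)}.
Total count |C(F_5)_aff| = 4.


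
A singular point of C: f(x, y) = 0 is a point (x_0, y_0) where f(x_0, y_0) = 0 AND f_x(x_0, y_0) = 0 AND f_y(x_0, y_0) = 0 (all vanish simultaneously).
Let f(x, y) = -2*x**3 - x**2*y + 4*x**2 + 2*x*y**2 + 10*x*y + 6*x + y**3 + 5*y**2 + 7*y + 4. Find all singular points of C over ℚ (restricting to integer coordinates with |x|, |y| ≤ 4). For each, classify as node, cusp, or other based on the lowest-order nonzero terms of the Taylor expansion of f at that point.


Singular points: {(1, -2)}; classification: cusp.

Compute partial derivatives:
  f_x = -6*x**2 - 2*x*y + 8*x + 2*y**2 + 10*y + 6.
  f_y = -x**2 + 4*x*y + 10*x + 3*y**2 + 10*y + 7.
Scan x_0 ∈ {−4, ..., 4}. For each x_0, f_y(x_0, y) is a polynomial in y; find its integer roots y ∈ {−4, ..., 4}, then test f_x and f at those candidates.
  x = -4: f_y(-4, y) = 3*y**2 - 6*y - 49; no integer root y with |y| ≤ 4.
  x = -3: f_y(-3, y) = 3*y**2 - 2*y - 32; no integer root y with |y| ≤ 4.
  x = -2: f_y(-2, y) = 3*y**2 + 2*y - 17; no integer root y with |y| ≤ 4.
  x = -1: f_y(-1, y) = 3*y**2 + 6*y - 4; no integer root y with |y| ≤ 4.
  x = 0: f_y(0, y) = 3*y**2 + 10*y + 7; vanishes at y ∈ {-1}. (0, -1): f_x = -2 ≠ 0.
  x = 1: f_y(1, y) = 3*y**2 + 14*y + 16; vanishes at y ∈ {-2}. (1, -2): f_x = 0, f = 0 — SINGULAR.
  x = 2: f_y(2, y) = 3*y**2 + 18*y + 23; no integer root y with |y| ≤ 4.
  x = 3: f_y(3, y) = 3*y**2 + 22*y + 28; no integer root y with |y| ≤ 4.
  x = 4: f_y(4, y) = 3*y**2 + 26*y + 31; no integer root y with |y| ≤ 4.
Only singular point on the grid: (1, -2).
Classify: substitute x = 1 + u, y = -2 + v and expand: f = -2*u**3 - u**2*v + 2*u*v**2 + v**3 + v**2.
No constant or linear terms (consistent with a singular point). Quadratic part: v**2. Cubic part: -2*u**3 - u**2*v + 2*u*v**2 + v**3.
The quadratic part v**2 is a perfect square, so there is a single (double) tangent line v = 0, i.e. y = -2. Restricting the cubic part to that line (v = 0) leaves -2*u**3 ≠ 0, so f is not divisible by v and the branch is v² ≈ 2*u**3 to lowest order — this is a cusp.
Classification: cusp.


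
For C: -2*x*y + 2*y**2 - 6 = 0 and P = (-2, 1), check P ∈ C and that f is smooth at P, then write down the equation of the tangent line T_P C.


Tangent line at P: -2*x + 8*y - 12 = 0.

Step 1: f(-2, 1) = 0, so P lies on C.
Step 2: partial derivatives
  f_x(x, y) = -2*y, f_y(x, y) = -2*x + 4*y.
  f_x(P) = -2, f_y(P) = 8 (gradient nonzero, so P is smooth).
Step 3: tangent line at P: -2·(x − -2) + 8·(y − 1) = 0.
Expanding: -2*x + 8*y - 12 = 0.


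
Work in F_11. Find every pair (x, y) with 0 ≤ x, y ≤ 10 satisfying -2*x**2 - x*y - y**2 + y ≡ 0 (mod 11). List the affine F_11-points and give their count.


Affine F_11-points: {(0, 0), (0, 1), (1, 3), (1, 8), (3, 3), (3, 6), (5, 1), (5, 6), (6, 8), (6, 9)}; count = 10.

For each of the 121 pairs (x, y) ∈ F_11², evaluate f(x, y) mod 11. Record the zeros.
  x = 0: [0↦0, 1↦0, 2↦9, 3↦5, 4↦10, 5↦2, 6↦3, 7↦2, 8↦10, 9↦5, 10↦9]  zeros at y ∈ {0, 1}
  x = 1: [0↦9, 1↦8, 2↦5, 3↦0, 4↦4, 5↦6, 6↦6, 7↦4, 8↦0, 9↦5, 10↦8]  zeros at y ∈ {3, 8}
  x = 2: [0↦3, 1↦1, 2↦8, 3↦2, 4↦5, 5↦6, 6↦5, 7↦2, 8↦8, 9↦1, 10↦3]  zeros at y ∈ ∅
  x = 3: [0↦4, 1↦1, 2↦7, 3↦0, 4↦2, 5↦2, 6↦0, 7↦7, 8↦1, 9↦4, 10↦5]  zeros at y ∈ {3, 6}
  x = 4: [0↦1, 1↦8, 2↦2, 3↦5, 4↦6, 5↦5, 6↦2, 7↦8, 8↦1, 9↦3, 10↦3]  zeros at y ∈ ∅
  x = 5: [0↦5, 1↦0, 2↦4, 3↦6, 4↦6, 5↦4, 6↦0, 7↦5, 8↦8, 9↦9, 10↦8]  zeros at y ∈ {1, 6}
  x = 6: [0↦5, 1↦10, 2↦2, 3↦3, 4↦2, 5↦10, 6↦5, 7↦9, 8↦0, 9↦0, 10↦9]  zeros at y ∈ {8, 9}
  x = 7: [0↦1, 1↦5, 2↦7, 3↦7, 4↦5, 5↦1, 6↦6, 7↦9, 8↦10, 9↦9, 10↦6]  zeros at y ∈ ∅
  x = 8: [0↦4, 1↦7, 2↦8, 3↦7, 4↦4, 5↦10, 6↦3, 7↦5, 8↦5, 9↦3, 10↦10]  zeros at y ∈ ∅
  x = 9: [0↦3, 1↦5, 2↦5, 3↦3, 4↦10, 5↦4, 6↦7, 7↦8, 8↦7, 9↦4, 10↦10]  zeros at y ∈ ∅
  x = 10: [0↦9, 1↦10, 2↦9, 3↦6, 4↦1, 5↦5, 6↦7, 7↦7, 8↦5, 9↦1, 10↦6]  zeros at y ∈ ∅
Collecting zeros: affine points = {(0, 0), (0, 1), (1, 3), (1, 8), (3, 3), (3, 6), (5, 1), (5, 6), (6, 8), (6, 9)}.
Total count |C(F_11)_aff| = 10.


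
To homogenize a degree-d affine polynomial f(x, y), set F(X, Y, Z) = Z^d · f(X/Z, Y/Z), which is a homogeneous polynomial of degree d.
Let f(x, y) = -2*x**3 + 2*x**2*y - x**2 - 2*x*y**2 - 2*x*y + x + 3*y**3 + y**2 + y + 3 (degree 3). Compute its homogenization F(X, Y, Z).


F(X, Y, Z) = -2*X**3 + 2*X**2*Y - X**2*Z - 2*X*Y**2 - 2*X*Y*Z + X*Z**2 + 3*Y**3 + Y**2*Z + Y*Z**2 + 3*Z**3

deg(f) = 3.
Substitute x = X/Z, y = Y/Z into f, then multiply by Z^3.
  monomial -2·x^3·y^0 ↦ -2·X^3·Y^0·Z^0.
  monomial 2·x^2·y^1 ↦ 2·X^2·Y^1·Z^0.
  monomial -1·x^2·y^0 ↦ -1·X^2·Y^0·Z^1.
  monomial -2·x^1·y^2 ↦ -2·X^1·Y^2·Z^0.
  monomial -2·x^1·y^1 ↦ -2·X^1·Y^1·Z^1.
  monomial 1·x^1·y^0 ↦ 1·X^1·Y^0·Z^2.
  monomial 3·x^0·y^3 ↦ 3·X^0·Y^3·Z^0.
  monomial 1·x^0·y^2 ↦ 1·X^0·Y^2·Z^1.
  monomial 1·x^0·y^1 ↦ 1·X^0·Y^1·Z^2.
  monomial 3·x^0·y^0 ↦ 3·X^0·Y^0·Z^3.
Collecting: F(X, Y, Z) = -2*X**3 + 2*X**2*Y - X**2*Z - 2*X*Y**2 - 2*X*Y*Z + X*Z**2 + 3*Y**3 + Y**2*Z + Y*Z**2 + 3*Z**3.


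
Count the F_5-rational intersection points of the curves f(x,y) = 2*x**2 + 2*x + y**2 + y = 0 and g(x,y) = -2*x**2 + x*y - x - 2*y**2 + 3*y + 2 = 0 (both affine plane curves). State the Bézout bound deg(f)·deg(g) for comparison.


Common zeros: {(3, 2)}; count = 1; Bézout bound = 4.

deg(f) = 2, deg(g) = 2, so Bézout bound = 4.
Scan x ∈ F_5. For each x, list the y ∈ F_5 with f(x, y) ≡ 0 and those with g(x, y) ≡ 0 (mod 5); the common zeros in that column are the intersection.
  x = 0: f ≡ 0 at y ∈ {0, 4}; g ≡ 0 at y ∈ {2}; common: ∅.
  x = 1: f ≡ 0 at y ∈ {2}; g ≡ 0 at y ∈ ∅; common: ∅.
  x = 2: f ≡ 0 at y ∈ ∅; g ≡ 0 at y ∈ {1, 4}; common: ∅.
  x = 3: f ≡ 0 at y ∈ {2}; g ≡ 0 at y ∈ {1, 2}; common: {2}.
  x = 4: f ≡ 0 at y ∈ {0, 4}; g ≡ 0 at y ∈ ∅; common: ∅.
Collecting: common zeros = {(3, 2)}, so the count is 1.
Comparison with the Bézout bound: 1 ≤ 4 = deg(f)·deg(g), as expected for curves with no common component (the affine F_5-count falls short of the bound because intersections may lie at infinity, over extension fields, or carry multiplicity).


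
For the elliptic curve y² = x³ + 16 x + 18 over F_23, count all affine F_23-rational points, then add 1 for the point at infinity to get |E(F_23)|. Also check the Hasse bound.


Affine points = {(0, 8), (0, 15), (1, 9), (1, 14), (2, 9), (2, 14), (3, 1), (3, 22), (4, 10), (4, 13), (5, 4), (5, 19), (6, 10), (6, 13), (7, 6), (7, 17), (12, 11), (12, 12), (13, 10), (13, 13), (16, 0), (20, 9), (20, 14), (21, 1), (21, 22), (22, 1), (22, 22)}; affine count = 27; |E(F_23)| = 28.

Discriminant check: Δ ∝ 4a³ + 27b² = 4·16³ + 27·18² = 4·4096 + 27·324 ≡ 16 (mod 23). Nonzero ⇒ E is nonsingular.
For each x ∈ F_23, compute rhs = x³ + 16·x + 18 mod 23, then count y ∈ F_23 with y² ≡ rhs.
  x = 0: rhs = 18, matching y values: 8, 15 (2 points).
  x = 1: rhs = 12, matching y values: 9, 14 (2 points).
  x = 2: rhs = 12, matching y values: 9, 14 (2 points).
  x = 3: rhs = 1, matching y values: 1, 22 (2 points).
  x = 4: rhs = 8, matching y values: 10, 13 (2 points).
  x = 5: rhs = 16, matching y values: 4, 19 (2 points).
  x = 6: rhs = 8, matching y values: 10, 13 (2 points).
  x = 7: rhs = 13, matching y values: 6, 17 (2 points).
  x = 8: rhs = 14, matching y values: none (0 points).
  x = 9: rhs = 17, matching y values: none (0 points).
  x = 10: rhs = 5, matching y values: none (0 points).
  x = 11: rhs = 7, matching y values: none (0 points).
  x = 12: rhs = 6, matching y values: 11, 12 (2 points).
  x = 13: rhs = 8, matching y values: 10, 13 (2 points).
  x = 14: rhs = 19, matching y values: none (0 points).
  x = 15: rhs = 22, matching y values: none (0 points).
  x = 16: rhs = 0, matching y values: 0 (1 points).
  x = 17: rhs = 5, matching y values: none (0 points).
  x = 18: rhs = 20, matching y values: none (0 points).
  x = 19: rhs = 5, matching y values: none (0 points).
  x = 20: rhs = 12, matching y values: 9, 14 (2 points).
  x = 21: rhs = 1, matching y values: 1, 22 (2 points).
  x = 22: rhs = 1, matching y values: 1, 22 (2 points).
Total affine count: 27.
Full point count |E(F_23)| = 27 + 1 = 28.
Hasse bound: |28 − (23+1)| = |4| = 4 ≤ 2√23 ≈ 9.5917 ✓.


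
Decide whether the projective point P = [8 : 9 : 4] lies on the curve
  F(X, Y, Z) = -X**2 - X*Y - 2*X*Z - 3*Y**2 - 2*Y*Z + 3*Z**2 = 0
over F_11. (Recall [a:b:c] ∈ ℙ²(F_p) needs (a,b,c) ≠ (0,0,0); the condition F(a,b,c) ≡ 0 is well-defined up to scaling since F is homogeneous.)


F(8,9,4) ≡ 6 (mod 11); P is NOT on the curve.

Evaluate F(8, 9, 4) term-by-term (mod 11).
  -X**2 ↦ -1·64·1·1 = -64
  -X*Y ↦ -1·8·9·1 = -72
  -2*X*Z ↦ -2·8·1·4 = -64
  -3*Y**2 ↦ -3·1·81·1 = -243
  -2*Y*Z ↦ -2·1·9·4 = -72
  3*Z**2 ↦ 3·1·1·16 = 48
Sum: F(8, 9, 4) = (-64) + (-72) + (-64) + (-243) + (-72) + (48) = -467.
Reducing mod 11: -467 ≡ 6 (mod 11).
Since F(a, b, c) ≡ 6 ≠ 0 (mod 11), P does NOT lie on the curve.


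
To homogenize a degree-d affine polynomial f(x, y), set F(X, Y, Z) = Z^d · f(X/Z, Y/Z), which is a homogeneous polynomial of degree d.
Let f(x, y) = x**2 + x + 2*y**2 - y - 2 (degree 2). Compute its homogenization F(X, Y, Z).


F(X, Y, Z) = X**2 + X*Z + 2*Y**2 - Y*Z - 2*Z**2

deg(f) = 2.
Substitute x = X/Z, y = Y/Z into f, then multiply by Z^2.
  monomial 1·x^2·y^0 ↦ 1·X^2·Y^0·Z^0.
  monomial 1·x^1·y^0 ↦ 1·X^1·Y^0·Z^1.
  monomial 2·x^0·y^2 ↦ 2·X^0·Y^2·Z^0.
  monomial -1·x^0·y^1 ↦ -1·X^0·Y^1·Z^1.
  monomial -2·x^0·y^0 ↦ -2·X^0·Y^0·Z^2.
Collecting: F(X, Y, Z) = X**2 + X*Z + 2*Y**2 - Y*Z - 2*Z**2.


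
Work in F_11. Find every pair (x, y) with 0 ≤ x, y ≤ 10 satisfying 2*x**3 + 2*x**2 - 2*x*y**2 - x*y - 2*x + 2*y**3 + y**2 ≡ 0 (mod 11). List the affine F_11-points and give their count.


Affine F_11-points: {(0, 0), (0, 5), (1, 3), (1, 4), (1, 10), (2, 8), (3, 0), (3, 3), (3, 5), (4, 1), (4, 2), (4, 6), (6, 3), (7, 0), (7, 5), (7, 7)}; count = 16.

For each of the 121 pairs (x, y) ∈ F_11², evaluate f(x, y) mod 11. Record the zeros.
  x = 0: [0↦0, 1↦3, 2↦9, 3↦8, 4↦1, 5↦0, 6↦6, 7↦9, 8↦10, 9↦10, 10↦10]  zeros at y ∈ {0, 5}
  x = 1: [0↦2, 1↦2, 2↦1, 3↦0, 4↦0, 5↦2, 6↦7, 7↦5, 8↦8, 9↦6, 10↦0]  zeros at y ∈ {3, 4, 10}
  x = 2: [0↦9, 1↦6, 2↦9, 3↦8, 4↦4, 5↦9, 6↦2, 7↦6, 8↦0, 9↦7, 10↦6]  zeros at y ∈ {8}
  x = 3: [0↦0, 1↦5, 2↦1, 3↦0, 4↦3, 5↦0, 6↦3, 7↦2, 8↦9, 9↦3, 10↦7]  zeros at y ∈ {0, 3, 5}
  x = 4: [0↦9, 1↦0, 2↦0, 3↦10, 4↦9, 5↦9, 6↦0, 7↦5, 8↦3, 9↦6, 10↦4]  zeros at y ∈ {1, 2, 6}
  x = 5: [0↦4, 1↦3, 2↦7, 3↦6, 4↦1, 5↦4, 6↦5, 7↦5, 8↦5, 9↦6, 10↦9]  zeros at y ∈ ∅
  x = 6: [0↦8, 1↦4, 2↦1, 3↦0, 4↦2, 5↦8, 6↦8, 7↦3, 8↦5, 9↦4, 10↦1]  zeros at y ∈ {3}
  x = 7: [0↦0, 1↦4, 2↦5, 3↦4, 4↦2, 5↦0, 6↦10, 7↦0, 8↦4, 9↦1, 10↦3]  zeros at y ∈ {0, 5, 7}
  x = 8: [0↦3, 1↦4, 2↦9, 3↦8, 4↦2, 5↦3, 6↦1, 7↦8, 8↦3, 9↦9, 10↦5]  zeros at y ∈ ∅
  x = 9: [0↦7, 1↦5, 2↦3, 3↦2, 4↦3, 5↦7, 6↦4, 7↦6, 8↦3, 9↦7, 10↦8]  zeros at y ∈ ∅
  x = 10: [0↦2, 1↦8, 2↦10, 3↦9, 4↦6, 5↦2, 6↦9, 7↦6, 8↦5, 9↦7, 10↦2]  zeros at y ∈ ∅
Collecting zeros: affine points = {(0, 0), (0, 5), (1, 3), (1, 4), (1, 10), (2, 8), (3, 0), (3, 3), (3, 5), (4, 1), (4, 2), (4, 6), (6, 3), (7, 0), (7, 5), (7, 7)}.
Total count |C(F_11)_aff| = 16.


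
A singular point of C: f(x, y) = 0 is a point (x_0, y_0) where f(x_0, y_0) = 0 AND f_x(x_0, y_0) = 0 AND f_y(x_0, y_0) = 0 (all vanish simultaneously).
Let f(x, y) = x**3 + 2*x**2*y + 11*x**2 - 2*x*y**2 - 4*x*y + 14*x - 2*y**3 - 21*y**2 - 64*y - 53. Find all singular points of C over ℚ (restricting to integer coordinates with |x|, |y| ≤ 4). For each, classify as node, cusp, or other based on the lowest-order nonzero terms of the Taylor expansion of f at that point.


Singular points: {(-2, -3)}; classification: node.

Compute partial derivatives:
  f_x = 3*x**2 + 4*x*y + 22*x - 2*y**2 - 4*y + 14.
  f_y = 2*x**2 - 4*x*y - 4*x - 6*y**2 - 42*y - 64.
Scan x_0 ∈ {−4, ..., 4}. For each x_0, f_y(x_0, y) is a polynomial in y; find its integer roots y ∈ {−4, ..., 4}, then test f_x and f at those candidates.
  x = -4: f_y(-4, y) = -6*y**2 - 26*y - 16; no integer root y with |y| ≤ 4.
  x = -3: f_y(-3, y) = -6*y**2 - 30*y - 34; no integer root y with |y| ≤ 4.
  x = -2: f_y(-2, y) = -6*y**2 - 34*y - 48; vanishes at y ∈ {-3}. (-2, -3): f_x = 0, f = 0 — SINGULAR.
  x = -1: f_y(-1, y) = -6*y**2 - 38*y - 58; no integer root y with |y| ≤ 4.
  x = 0: f_y(0, y) = -6*y**2 - 42*y - 64; no integer root y with |y| ≤ 4.
  x = 1: f_y(1, y) = -6*y**2 - 46*y - 66; no integer root y with |y| ≤ 4.
  x = 2: f_y(2, y) = -6*y**2 - 50*y - 64; no integer root y with |y| ≤ 4.
  x = 3: f_y(3, y) = -6*y**2 - 54*y - 58; no integer root y with |y| ≤ 4.
  x = 4: f_y(4, y) = -6*y**2 - 58*y - 48; no integer root y with |y| ≤ 4.
Only singular point on the grid: (-2, -3).
Classify: substitute x = -2 + u, y = -3 + v and expand: f = u**3 + 2*u**2*v - u**2 - 2*u*v**2 - 2*v**3 + v**2.
No constant or linear terms (consistent with a singular point). Quadratic part: -u**2 + v**2. Cubic part: u**3 + 2*u**2*v - 2*u*v**2 - 2*v**3.
The quadratic part v**2 - u**2 = (v − u)(v + u) splits into two distinct linear factors, so there are two distinct tangent lines y − -3 = ±(x − -2) — this is a node (ordinary double point).
Classification: node.


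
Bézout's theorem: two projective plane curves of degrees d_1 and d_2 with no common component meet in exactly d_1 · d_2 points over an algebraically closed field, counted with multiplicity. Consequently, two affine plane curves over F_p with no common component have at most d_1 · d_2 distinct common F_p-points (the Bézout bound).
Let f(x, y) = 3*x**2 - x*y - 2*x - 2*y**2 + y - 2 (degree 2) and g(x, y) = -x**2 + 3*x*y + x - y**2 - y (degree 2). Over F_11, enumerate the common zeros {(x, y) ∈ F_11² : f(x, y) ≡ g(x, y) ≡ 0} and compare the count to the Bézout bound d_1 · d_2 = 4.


Common zeros: ∅; count = 0; Bézout bound = 4.

deg(f) = 2, deg(g) = 2, so Bézout bound = 4.
Scan x ∈ F_11. For each x, list the y ∈ F_11 with f(x, y) ≡ 0 and those with g(x, y) ≡ 0 (mod 11); the common zeros in that column are the intersection.
  x = 0: f ≡ 0 at y ∈ ∅; g ≡ 0 at y ∈ {0, 10}; common: ∅.
  x = 1: f ≡ 0 at y ∈ {4, 7}; g ≡ 0 at y ∈ {0, 2}; common: ∅.
  x = 2: f ≡ 0 at y ∈ {7, 9}; g ≡ 0 at y ∈ ∅; common: ∅.
  x = 3: f ≡ 0 at y ∈ ∅; g ≡ 0 at y ∈ ∅; common: ∅.
  x = 4: f ≡ 0 at y ∈ {1, 3}; g ≡ 0 at y ∈ ∅; common: ∅.
  x = 5: f ≡ 0 at y ∈ {3, 6}; g ≡ 0 at y ∈ ∅; common: ∅.
  x = 6: f ≡ 0 at y ∈ ∅; g ≡ 0 at y ∈ {2, 4}; common: ∅.
  x = 7: f ≡ 0 at y ∈ ∅; g ≡ 0 at y ∈ {4, 5}; common: ∅.
  x = 8: f ≡ 0 at y ∈ {1}; g ≡ 0 at y ∈ ∅; common: ∅.
  x = 9: f ≡ 0 at y ∈ {9}; g ≡ 0 at y ∈ {5, 10}; common: ∅.
  x = 10: f ≡ 0 at y ∈ ∅; g ≡ 0 at y ∈ ∅; common: ∅.
Collecting: common zeros = ∅, so the count is 0.
Comparison with the Bézout bound: 0 ≤ 4 = deg(f)·deg(g), as expected for curves with no common component (the affine F_11-count falls short of the bound because intersections may lie at infinity, over extension fields, or carry multiplicity).


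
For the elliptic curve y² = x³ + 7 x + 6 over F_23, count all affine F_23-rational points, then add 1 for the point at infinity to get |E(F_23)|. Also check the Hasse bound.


Affine points = {(0, 11), (0, 12), (3, 10), (3, 13), (4, 11), (4, 12), (9, 4), (9, 19), (10, 8), (10, 15), (12, 1), (12, 22), (15, 6), (15, 17), (17, 1), (17, 22), (19, 11), (19, 12), (20, 2), (20, 21)}; affine count = 20; |E(F_23)| = 21.

Discriminant check: Δ ∝ 4a³ + 27b² = 4·7³ + 27·6² = 4·343 + 27·36 ≡ 21 (mod 23). Nonzero ⇒ E is nonsingular.
For each x ∈ F_23, compute rhs = x³ + 7·x + 6 mod 23, then count y ∈ F_23 with y² ≡ rhs.
  x = 0: rhs = 6, matching y values: 11, 12 (2 points).
  x = 1: rhs = 14, matching y values: none (0 points).
  x = 2: rhs = 5, matching y values: none (0 points).
  x = 3: rhs = 8, matching y values: 10, 13 (2 points).
  x = 4: rhs = 6, matching y values: 11, 12 (2 points).
  x = 5: rhs = 5, matching y values: none (0 points).
  x = 6: rhs = 11, matching y values: none (0 points).
  x = 7: rhs = 7, matching y values: none (0 points).
  x = 8: rhs = 22, matching y values: none (0 points).
  x = 9: rhs = 16, matching y values: 4, 19 (2 points).
  x = 10: rhs = 18, matching y values: 8, 15 (2 points).
  x = 11: rhs = 11, matching y values: none (0 points).
  x = 12: rhs = 1, matching y values: 1, 22 (2 points).
  x = 13: rhs = 17, matching y values: none (0 points).
  x = 14: rhs = 19, matching y values: none (0 points).
  x = 15: rhs = 13, matching y values: 6, 17 (2 points).
  x = 16: rhs = 5, matching y values: none (0 points).
  x = 17: rhs = 1, matching y values: 1, 22 (2 points).
  x = 18: rhs = 7, matching y values: none (0 points).
  x = 19: rhs = 6, matching y values: 11, 12 (2 points).
  x = 20: rhs = 4, matching y values: 2, 21 (2 points).
  x = 21: rhs = 7, matching y values: none (0 points).
  x = 22: rhs = 21, matching y values: none (0 points).
Total affine count: 20.
Full point count |E(F_23)| = 20 + 1 = 21.
Hasse bound: |21 − (23+1)| = |-3| = 3 ≤ 2√23 ≈ 9.5917 ✓.


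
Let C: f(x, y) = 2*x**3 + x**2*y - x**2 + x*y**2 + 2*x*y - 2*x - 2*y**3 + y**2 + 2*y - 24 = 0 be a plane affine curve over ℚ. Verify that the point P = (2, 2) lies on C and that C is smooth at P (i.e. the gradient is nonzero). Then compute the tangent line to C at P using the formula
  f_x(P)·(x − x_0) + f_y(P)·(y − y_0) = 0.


Tangent line at P: 34*x - 2*y - 64 = 0.

Step 1: f(2, 2) = 0, so P lies on C.
Step 2: partial derivatives
  f_x(x, y) = 6*x**2 + 2*x*y - 2*x + y**2 + 2*y - 2, f_y(x, y) = x**2 + 2*x*y + 2*x - 6*y**2 + 2*y + 2.
  f_x(P) = 34, f_y(P) = -2 (gradient nonzero, so P is smooth).
Step 3: tangent line at P: 34·(x − 2) + -2·(y − 2) = 0.
Expanding: 34*x - 2*y - 64 = 0.


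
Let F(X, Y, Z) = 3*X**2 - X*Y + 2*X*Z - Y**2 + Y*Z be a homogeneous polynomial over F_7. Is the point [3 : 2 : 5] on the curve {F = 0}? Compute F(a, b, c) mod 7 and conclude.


F(3,2,5) ≡ 1 (mod 7); P is NOT on the curve.

Evaluate F(3, 2, 5) term-by-term (mod 7).
  3*X**2 ↦ 3·9·1·1 = 27
  -X*Y ↦ -1·3·2·1 = -6
  2*X*Z ↦ 2·3·1·5 = 30
  -Y**2 ↦ -1·1·4·1 = -4
  Y*Z ↦ 1·1·2·5 = 10
Sum: F(3, 2, 5) = (27) + (-6) + (30) + (-4) + (10) = 57.
Reducing mod 7: 57 ≡ 1 (mod 7).
Since F(a, b, c) ≡ 1 ≠ 0 (mod 7), P does NOT lie on the curve.


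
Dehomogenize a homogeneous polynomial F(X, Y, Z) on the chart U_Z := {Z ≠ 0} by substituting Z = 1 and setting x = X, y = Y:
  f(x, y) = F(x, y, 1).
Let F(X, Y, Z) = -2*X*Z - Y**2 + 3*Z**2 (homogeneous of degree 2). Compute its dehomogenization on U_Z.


f(x, y) = -2*x - y**2 + 3

On U_Z we set Z = 1. Each monomial c·X^i·Y^j·Z^k in F becomes c·x^i·y^j·1^k = c·x^i·y^j.
Substituting Z = 1: F(X, Y, 1) = -2*x - y**2 + 3.
Note: deg(f) ≤ deg(F) = 2; strict inequality happens when F is divisible by Z (lost terms).


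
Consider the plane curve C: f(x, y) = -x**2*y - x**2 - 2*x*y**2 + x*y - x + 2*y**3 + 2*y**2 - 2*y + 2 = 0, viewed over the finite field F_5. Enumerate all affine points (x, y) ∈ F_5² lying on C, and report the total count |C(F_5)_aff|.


Affine F_5-points: {(1, 0), (1, 1), (1, 4), (2, 3), (3, 0), (3, 1), (4, 3)}; count = 7.

For each of the 25 pairs (x, y) ∈ F_5², evaluate f(x, y) mod 5. Record the zeros.
  x = 0: [0↦2, 1↦4, 2↦2, 3↦3, 4↦4]  zeros at y ∈ ∅
  x = 1: [0↦0, 1↦0, 2↦2, 3↦3, 4↦0]  zeros at y ∈ {0, 1, 4}
  x = 2: [0↦1, 1↦2, 2↦1, 3↦0, 4↦1]  zeros at y ∈ {3}
  x = 3: [0↦0, 1↦0, 2↦4, 3↦4, 4↦2]  zeros at y ∈ {0, 1}
  x = 4: [0↦2, 1↦4, 2↦1, 3↦0, 4↦3]  zeros at y ∈ {3}
Collecting zeros: affine points = {(1, 0), (1, 1), (1, 4), (2, 3), (3, 0), (3, 1), (4, 3)}.
Total count |C(F_5)_aff| = 7.


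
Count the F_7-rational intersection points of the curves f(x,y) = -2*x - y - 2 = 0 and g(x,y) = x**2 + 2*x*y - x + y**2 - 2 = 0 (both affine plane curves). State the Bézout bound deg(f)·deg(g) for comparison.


Common zeros: {(5, 2), (6, 0)}; count = 2; Bézout bound = 2.

deg(f) = 1, deg(g) = 2, so Bézout bound = 2.
Scan x ∈ F_7. For each x, list the y ∈ F_7 with f(x, y) ≡ 0 and those with g(x, y) ≡ 0 (mod 7); the common zeros in that column are the intersection.
  x = 0: f ≡ 0 at y ∈ {5}; g ≡ 0 at y ∈ {3, 4}; common: ∅.
  x = 1: f ≡ 0 at y ∈ {3}; g ≡ 0 at y ∈ ∅; common: ∅.
  x = 2: f ≡ 0 at y ∈ {1}; g ≡ 0 at y ∈ {0, 3}; common: ∅.
  x = 3: f ≡ 0 at y ∈ {6}; g ≡ 0 at y ∈ ∅; common: ∅.
  x = 4: f ≡ 0 at y ∈ {4}; g ≡ 0 at y ∈ ∅; common: ∅.
  x = 5: f ≡ 0 at y ∈ {2}; g ≡ 0 at y ∈ {2}; common: {2}.
  x = 6: f ≡ 0 at y ∈ {0}; g ≡ 0 at y ∈ {0, 2}; common: {0}.
Collecting: common zeros = {(5, 2), (6, 0)}, so the count is 2.
Comparison with the Bézout bound: 2 ≤ 2 = deg(f)·deg(g), as expected for curves with no common component (the bound is attained).


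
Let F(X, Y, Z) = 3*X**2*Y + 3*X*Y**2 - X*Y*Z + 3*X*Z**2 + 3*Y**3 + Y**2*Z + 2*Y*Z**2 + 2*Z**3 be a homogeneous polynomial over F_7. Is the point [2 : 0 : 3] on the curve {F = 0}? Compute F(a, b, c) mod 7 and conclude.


F(2,0,3) ≡ 3 (mod 7); P is NOT on the curve.

Evaluate F(2, 0, 3) term-by-term (mod 7).
  3*X**2*Y ↦ 3·4·0·1 = 0
  3*X*Y**2 ↦ 3·2·0·1 = 0
  -X*Y*Z ↦ -1·2·0·3 = 0
  3*X*Z**2 ↦ 3·2·1·9 = 54
  3*Y**3 ↦ 3·1·0·1 = 0
  Y**2*Z ↦ 1·1·0·3 = 0
  2*Y*Z**2 ↦ 2·1·0·9 = 0
  2*Z**3 ↦ 2·1·1·27 = 54
Sum: F(2, 0, 3) = (0) + (0) + (0) + (54) + (0) + (0) + (0) + (54) = 108.
Reducing mod 7: 108 ≡ 3 (mod 7).
Since F(a, b, c) ≡ 3 ≠ 0 (mod 7), P does NOT lie on the curve.


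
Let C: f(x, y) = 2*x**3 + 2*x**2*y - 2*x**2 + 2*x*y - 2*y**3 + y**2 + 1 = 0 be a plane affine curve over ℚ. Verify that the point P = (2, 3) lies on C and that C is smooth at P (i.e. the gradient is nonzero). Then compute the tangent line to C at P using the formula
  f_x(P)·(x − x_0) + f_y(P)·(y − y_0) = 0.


Tangent line at P: 46*x - 36*y + 16 = 0.

Step 1: f(2, 3) = 0, so P lies on C.
Step 2: partial derivatives
  f_x(x, y) = 6*x**2 + 4*x*y - 4*x + 2*y, f_y(x, y) = 2*x**2 + 2*x - 6*y**2 + 2*y.
  f_x(P) = 46, f_y(P) = -36 (gradient nonzero, so P is smooth).
Step 3: tangent line at P: 46·(x − 2) + -36·(y − 3) = 0.
Expanding: 46*x - 36*y + 16 = 0.


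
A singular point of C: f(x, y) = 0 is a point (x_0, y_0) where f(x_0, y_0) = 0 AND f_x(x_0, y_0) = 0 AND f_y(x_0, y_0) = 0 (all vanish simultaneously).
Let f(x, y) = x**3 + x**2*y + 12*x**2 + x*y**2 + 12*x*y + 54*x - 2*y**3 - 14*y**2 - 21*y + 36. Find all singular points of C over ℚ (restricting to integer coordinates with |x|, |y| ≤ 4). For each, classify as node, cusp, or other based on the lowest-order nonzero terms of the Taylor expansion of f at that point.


Singular points: {(-3, -3)}; classification: cusp.

Compute partial derivatives:
  f_x = 3*x**2 + 2*x*y + 24*x + y**2 + 12*y + 54.
  f_y = x**2 + 2*x*y + 12*x - 6*y**2 - 28*y - 21.
Scan x_0 ∈ {−4, ..., 4}. For each x_0, f_y(x_0, y) is a polynomial in y; find its integer roots y ∈ {−4, ..., 4}, then test f_x and f at those candidates.
  x = -4: f_y(-4, y) = -6*y**2 - 36*y - 53; no integer root y with |y| ≤ 4.
  x = -3: f_y(-3, y) = -6*y**2 - 34*y - 48; vanishes at y ∈ {-3}. (-3, -3): f_x = 0, f = 0 — SINGULAR.
  x = -2: f_y(-2, y) = -6*y**2 - 32*y - 41; no integer root y with |y| ≤ 4.
  x = -1: f_y(-1, y) = -6*y**2 - 30*y - 32; no integer root y with |y| ≤ 4.
  x = 0: f_y(0, y) = -6*y**2 - 28*y - 21; no integer root y with |y| ≤ 4.
  x = 1: f_y(1, y) = -6*y**2 - 26*y - 8; vanishes at y ∈ {-4}. (1, -4): f_x = 41 ≠ 0.
  x = 2: f_y(2, y) = -6*y**2 - 24*y + 7; no integer root y with |y| ≤ 4.
  x = 3: f_y(3, y) = -6*y**2 - 22*y + 24; no integer root y with |y| ≤ 4.
  x = 4: f_y(4, y) = -6*y**2 - 20*y + 43; no integer root y with |y| ≤ 4.
Only singular point on the grid: (-3, -3).
Classify: substitute x = -3 + u, y = -3 + v and expand: f = u**3 + u**2*v + u*v**2 - 2*v**3 + v**2.
No constant or linear terms (consistent with a singular point). Quadratic part: v**2. Cubic part: u**3 + u**2*v + u*v**2 - 2*v**3.
The quadratic part v**2 is a perfect square, so there is a single (double) tangent line v = 0, i.e. y = -3. Restricting the cubic part to that line (v = 0) leaves u**3 ≠ 0, so f is not divisible by v and the branch is v² ≈ -u**3 to lowest order — this is a cusp.
Classification: cusp.


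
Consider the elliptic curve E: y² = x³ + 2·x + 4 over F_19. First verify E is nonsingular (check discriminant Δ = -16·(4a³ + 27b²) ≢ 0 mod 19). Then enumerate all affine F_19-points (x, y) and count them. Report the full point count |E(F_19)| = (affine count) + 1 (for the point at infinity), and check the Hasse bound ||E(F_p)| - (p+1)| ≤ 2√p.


Affine points = {(0, 2), (0, 17), (1, 8), (1, 11), (2, 4), (2, 15), (4, 0), (5, 5), (5, 14), (6, 2), (6, 17), (7, 0), (8, 0), (10, 6), (10, 13), (13, 2), (13, 17), (16, 3), (16, 16), (17, 7), (17, 12), (18, 1), (18, 18)}; affine count = 23; |E(F_19)| = 24.

Discriminant check: Δ ∝ 4a³ + 27b² = 4·2³ + 27·4² = 4·8 + 27·16 ≡ 8 (mod 19). Nonzero ⇒ E is nonsingular.
For each x ∈ F_19, compute rhs = x³ + 2·x + 4 mod 19, then count y ∈ F_19 with y² ≡ rhs.
  x = 0: rhs = 4, matching y values: 2, 17 (2 points).
  x = 1: rhs = 7, matching y values: 8, 11 (2 points).
  x = 2: rhs = 16, matching y values: 4, 15 (2 points).
  x = 3: rhs = 18, matching y values: none (0 points).
  x = 4: rhs = 0, matching y values: 0 (1 points).
  x = 5: rhs = 6, matching y values: 5, 14 (2 points).
  x = 6: rhs = 4, matching y values: 2, 17 (2 points).
  x = 7: rhs = 0, matching y values: 0 (1 points).
  x = 8: rhs = 0, matching y values: 0 (1 points).
  x = 9: rhs = 10, matching y values: none (0 points).
  x = 10: rhs = 17, matching y values: 6, 13 (2 points).
  x = 11: rhs = 8, matching y values: none (0 points).
  x = 12: rhs = 8, matching y values: none (0 points).
  x = 13: rhs = 4, matching y values: 2, 17 (2 points).
  x = 14: rhs = 2, matching y values: none (0 points).
  x = 15: rhs = 8, matching y values: none (0 points).
  x = 16: rhs = 9, matching y values: 3, 16 (2 points).
  x = 17: rhs = 11, matching y values: 7, 12 (2 points).
  x = 18: rhs = 1, matching y values: 1, 18 (2 points).
Total affine count: 23.
Full point count |E(F_19)| = 23 + 1 = 24.
Hasse bound: |24 − (19+1)| = |4| = 4 ≤ 2√19 ≈ 8.7178 ✓.


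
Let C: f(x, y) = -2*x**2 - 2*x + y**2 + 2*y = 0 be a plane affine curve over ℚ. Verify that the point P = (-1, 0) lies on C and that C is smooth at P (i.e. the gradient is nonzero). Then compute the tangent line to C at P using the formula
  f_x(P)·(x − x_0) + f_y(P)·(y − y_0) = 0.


Tangent line at P: 2*x + 2*y + 2 = 0.

Step 1: f(-1, 0) = 0, so P lies on C.
Step 2: partial derivatives
  f_x(x, y) = -4*x - 2, f_y(x, y) = 2*y + 2.
  f_x(P) = 2, f_y(P) = 2 (gradient nonzero, so P is smooth).
Step 3: tangent line at P: 2·(x − -1) + 2·(y − 0) = 0.
Expanding: 2*x + 2*y + 2 = 0.


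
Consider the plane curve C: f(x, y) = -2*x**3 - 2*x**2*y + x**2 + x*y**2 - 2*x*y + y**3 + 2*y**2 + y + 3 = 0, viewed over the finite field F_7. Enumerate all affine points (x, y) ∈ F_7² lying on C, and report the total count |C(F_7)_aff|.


Affine F_7-points: {(0, 1), (0, 2), (1, 6), (2, 2), (2, 3), (2, 5), (3, 0), (4, 4), (5, 1), (5, 5), (6, 5)}; count = 11.

For each of the 49 pairs (x, y) ∈ F_7², evaluate f(x, y) mod 7. Record the zeros.
  x = 0: [0↦3, 1↦0, 2↦0, 3↦2, 4↦5, 5↦1, 6↦3]  zeros at y ∈ {1, 2}
  x = 1: [0↦2, 1↦3, 2↦2, 3↦5, 4↦4, 5↦5, 6↦0]  zeros at y ∈ {6}
  x = 2: [0↦5, 1↦6, 2↦0, 3↦0, 4↦5, 5↦0, 6↦5]  zeros at y ∈ {2, 3, 5}
  x = 3: [0↦0, 1↦4, 2↦3, 3↦3, 4↦3, 5↦2, 6↦6]  zeros at y ∈ {0}
  x = 4: [0↦3, 1↦6, 2↦6, 3↦2, 4↦0, 5↦6, 6↦5]  zeros at y ∈ {4}
  x = 5: [0↦2, 1↦0, 2↦4, 3↦6, 4↦5, 5↦0, 6↦4]  zeros at y ∈ {1, 5}
  x = 6: [0↦6, 1↦2, 2↦6, 3↦3, 4↦6, 5↦0, 6↦5]  zeros at y ∈ {5}
Collecting zeros: affine points = {(0, 1), (0, 2), (1, 6), (2, 2), (2, 3), (2, 5), (3, 0), (4, 4), (5, 1), (5, 5), (6, 5)}.
Total count |C(F_7)_aff| = 11.


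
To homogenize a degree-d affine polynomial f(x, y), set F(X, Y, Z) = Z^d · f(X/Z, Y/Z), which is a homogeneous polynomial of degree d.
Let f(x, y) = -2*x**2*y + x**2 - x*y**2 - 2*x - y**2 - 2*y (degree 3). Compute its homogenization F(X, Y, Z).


F(X, Y, Z) = -2*X**2*Y + X**2*Z - X*Y**2 - 2*X*Z**2 - Y**2*Z - 2*Y*Z**2

deg(f) = 3.
Substitute x = X/Z, y = Y/Z into f, then multiply by Z^3.
  monomial -2·x^2·y^1 ↦ -2·X^2·Y^1·Z^0.
  monomial 1·x^2·y^0 ↦ 1·X^2·Y^0·Z^1.
  monomial -1·x^1·y^2 ↦ -1·X^1·Y^2·Z^0.
  monomial -2·x^1·y^0 ↦ -2·X^1·Y^0·Z^2.
  monomial -1·x^0·y^2 ↦ -1·X^0·Y^2·Z^1.
  monomial -2·x^0·y^1 ↦ -2·X^0·Y^1·Z^2.
Collecting: F(X, Y, Z) = -2*X**2*Y + X**2*Z - X*Y**2 - 2*X*Z**2 - Y**2*Z - 2*Y*Z**2.


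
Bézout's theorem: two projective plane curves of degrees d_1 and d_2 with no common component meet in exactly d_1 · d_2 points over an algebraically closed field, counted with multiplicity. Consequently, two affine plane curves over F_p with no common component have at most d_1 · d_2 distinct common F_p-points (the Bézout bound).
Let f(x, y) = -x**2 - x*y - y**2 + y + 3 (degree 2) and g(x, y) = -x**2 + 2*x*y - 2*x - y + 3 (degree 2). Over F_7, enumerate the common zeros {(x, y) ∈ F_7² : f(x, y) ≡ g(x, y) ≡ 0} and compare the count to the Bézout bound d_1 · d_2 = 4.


Common zeros: {(2, 4)}; count = 1; Bézout bound = 4.

deg(f) = 2, deg(g) = 2, so Bézout bound = 4.
Scan x ∈ F_7. For each x, list the y ∈ F_7 with f(x, y) ≡ 0 and those with g(x, y) ≡ 0 (mod 7); the common zeros in that column are the intersection.
  x = 0: f ≡ 0 at y ∈ ∅; g ≡ 0 at y ∈ {3}; common: ∅.
  x = 1: f ≡ 0 at y ∈ {3, 4}; g ≡ 0 at y ∈ {0}; common: ∅.
  x = 2: f ≡ 0 at y ∈ {2, 4}; g ≡ 0 at y ∈ {4}; common: {4}.
  x = 3: f ≡ 0 at y ∈ {2, 3}; g ≡ 0 at y ∈ {1}; common: ∅.
  x = 4: f ≡ 0 at y ∈ ∅; g ≡ 0 at y ∈ {0, 1, 2, 3, 4, 5, 6}; common: ∅.
  x = 5: f ≡ 0 at y ∈ ∅; g ≡ 0 at y ∈ {2}; common: ∅.
  x = 6: f ≡ 0 at y ∈ ∅; g ≡ 0 at y ∈ {6}; common: ∅.
Collecting: common zeros = {(2, 4)}, so the count is 1.
Comparison with the Bézout bound: 1 ≤ 4 = deg(f)·deg(g), as expected for curves with no common component (the affine F_7-count falls short of the bound because intersections may lie at infinity, over extension fields, or carry multiplicity).


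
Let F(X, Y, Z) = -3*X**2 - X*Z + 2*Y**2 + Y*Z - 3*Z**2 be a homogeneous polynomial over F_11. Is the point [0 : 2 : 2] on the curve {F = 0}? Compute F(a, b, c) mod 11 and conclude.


F(0,2,2) ≡ 0 (mod 11); P is on the curve.

Evaluate F(0, 2, 2) term-by-term (mod 11).
  -3*X**2 ↦ -3·0·1·1 = 0
  -X*Z ↦ -1·0·1·2 = 0
  2*Y**2 ↦ 2·1·4·1 = 8
  Y*Z ↦ 1·1·2·2 = 4
  -3*Z**2 ↦ -3·1·1·4 = -12
Sum: F(0, 2, 2) = (0) + (0) + (8) + (4) + (-12) = 0.
Reducing mod 11: 0 ≡ 0 (mod 11).
Since F(a, b, c) ≡ 0 (mod 11), P lies on the curve.


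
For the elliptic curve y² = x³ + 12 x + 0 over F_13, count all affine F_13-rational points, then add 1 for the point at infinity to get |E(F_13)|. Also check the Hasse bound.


Affine points = {(0, 0), (1, 0), (5, 4), (5, 9), (8, 6), (8, 7), (12, 0)}; affine count = 7; |E(F_13)| = 8.

Discriminant check: Δ ∝ 4a³ + 27b² = 4·12³ + 27·0² = 4·1728 + 27·0 ≡ 9 (mod 13). Nonzero ⇒ E is nonsingular.
For each x ∈ F_13, compute rhs = x³ + 12·x + 0 mod 13, then count y ∈ F_13 with y² ≡ rhs.
  x = 0: rhs = 0, matching y values: 0 (1 points).
  x = 1: rhs = 0, matching y values: 0 (1 points).
  x = 2: rhs = 6, matching y values: none (0 points).
  x = 3: rhs = 11, matching y values: none (0 points).
  x = 4: rhs = 8, matching y values: none (0 points).
  x = 5: rhs = 3, matching y values: 4, 9 (2 points).
  x = 6: rhs = 2, matching y values: none (0 points).
  x = 7: rhs = 11, matching y values: none (0 points).
  x = 8: rhs = 10, matching y values: 6, 7 (2 points).
  x = 9: rhs = 5, matching y values: none (0 points).
  x = 10: rhs = 2, matching y values: none (0 points).
  x = 11: rhs = 7, matching y values: none (0 points).
  x = 12: rhs = 0, matching y values: 0 (1 points).
Total affine count: 7.
Full point count |E(F_13)| = 7 + 1 = 8.
Hasse bound: |8 − (13+1)| = |-6| = 6 ≤ 2√13 ≈ 7.2111 ✓.
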